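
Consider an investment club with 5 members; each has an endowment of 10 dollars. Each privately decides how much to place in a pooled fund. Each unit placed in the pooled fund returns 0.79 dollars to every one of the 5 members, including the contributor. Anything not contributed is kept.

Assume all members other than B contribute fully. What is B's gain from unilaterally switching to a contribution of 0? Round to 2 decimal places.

2.10 dollars

Switching from a contribution of 10 to 0 lets B keep an extra 10 dollars, but lowers the pooled fund by 10, which costs B their own share of that drop: 0.79 × 10 = 7.90.
Net gain = 10 − 7.90 = 2.10. The private return per contributed unit (0.79) is below 1, so free-riding is indeed the best response regardless of what the others do.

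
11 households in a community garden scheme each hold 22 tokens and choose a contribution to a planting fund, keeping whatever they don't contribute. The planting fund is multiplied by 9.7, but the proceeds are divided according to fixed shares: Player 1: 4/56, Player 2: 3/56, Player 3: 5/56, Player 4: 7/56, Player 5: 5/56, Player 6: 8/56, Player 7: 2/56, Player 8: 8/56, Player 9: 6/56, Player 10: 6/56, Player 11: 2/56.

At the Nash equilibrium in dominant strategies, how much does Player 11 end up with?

A player with share s gets back 9.7·s per unit contributed, so full contribution is dominant for anyone with s > 1/9.7 = 0.1031 and zero contribution is dominant for anyone below.
The shares above 0.1031 belong to Player 4, Player 6, Player 8, Player 9 and Player 10, contributing 22 each; the remaining 6 contribute 0. Total contributed: 110.
Player 11 keeps 22 and receives 9.7 × 110 × 2/56 = 38.11 from the planting fund, for a payoff of 60.11.

60.11 tokens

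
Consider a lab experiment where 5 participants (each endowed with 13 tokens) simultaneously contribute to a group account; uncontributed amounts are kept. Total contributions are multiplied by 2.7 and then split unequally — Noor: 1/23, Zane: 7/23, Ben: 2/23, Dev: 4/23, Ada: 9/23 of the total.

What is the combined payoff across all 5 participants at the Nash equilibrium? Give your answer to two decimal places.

Player j's private return per contributed unit is 2.7 × (j's share). Contributing is weakly dominant for j when that share is at least 1/2.7 = 0.3704, and contributing 0 is dominant otherwise.
Only Ada (9/23) clears that bar, contributing 13; the remaining 4 contribute 0. Total contributed: 13.
The group account pays out 2.7 × 13 = 35.10 in total (split across the unequal shares, but the aggregate is all that matters for the group sum).
The 4 free-riders keep 13 each, adding 52. Group total = 52 + 35.10 = 87.10.

87.10 tokens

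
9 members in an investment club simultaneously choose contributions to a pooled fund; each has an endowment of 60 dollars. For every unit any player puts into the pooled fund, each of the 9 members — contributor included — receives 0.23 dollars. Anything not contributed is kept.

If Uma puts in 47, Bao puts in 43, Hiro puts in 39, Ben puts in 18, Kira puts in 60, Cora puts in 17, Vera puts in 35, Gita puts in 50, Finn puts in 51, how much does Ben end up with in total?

124.80 dollars

Total contributed: 47 + 43 + 39 + 18 + 60 + 17 + 35 + 50 + 51 = 360.
Each receives 0.23 × 360 = 82.80 from the pooled fund.
Ben keeps 60 − 18 = 42, so Ben's payoff is 42 + 82.80 = 124.80.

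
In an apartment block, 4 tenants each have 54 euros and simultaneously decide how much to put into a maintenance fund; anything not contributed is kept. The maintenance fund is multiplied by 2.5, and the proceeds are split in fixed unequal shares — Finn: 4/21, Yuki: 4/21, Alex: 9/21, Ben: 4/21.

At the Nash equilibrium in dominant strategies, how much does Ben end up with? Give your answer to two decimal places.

Each unit j contributes comes back to j as 2.5 × (j's share), so j prefers to contribute only if that share exceeds 1/2.5 = 0.4000; otherwise keeping the unit dominates.
Alex alone (share 9/21) is above the threshold, contributing 54; the remaining 3 contribute 0. Total contributed: 54.
Ben keeps 54 and receives 2.5 × 54 × 4/21 = 25.71 from the maintenance fund, for a payoff of 79.71.

79.71 euros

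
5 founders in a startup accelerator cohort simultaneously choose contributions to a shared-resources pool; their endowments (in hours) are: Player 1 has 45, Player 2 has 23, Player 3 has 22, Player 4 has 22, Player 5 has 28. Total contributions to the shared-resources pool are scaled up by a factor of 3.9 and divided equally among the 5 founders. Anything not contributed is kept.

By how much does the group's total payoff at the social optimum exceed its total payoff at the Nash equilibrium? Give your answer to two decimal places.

406.00 hours

The private return per contributed unit is 3.9/5 = 0.7800 < 1 for every player regardless of endowment, so the Nash equilibrium is zero contribution and the group total is Σ E_j = 45 + 23 + 22 + 22 + 28 = 140.
Each contributed unit returns 3.900 to the group, so the social optimum is full contribution by everyone: group total = 3.900 × 140 = 546.00.
Efficiency loss = (3.900 − 1) × 140 = 406.00.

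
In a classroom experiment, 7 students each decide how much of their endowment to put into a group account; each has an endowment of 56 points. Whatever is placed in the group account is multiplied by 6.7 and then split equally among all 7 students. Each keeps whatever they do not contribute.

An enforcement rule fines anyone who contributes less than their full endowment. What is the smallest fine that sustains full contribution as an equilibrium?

Given the others contribute fully, the best deviation is to contribute 0 (any partial contribution still incurs the fine and gives up units whose private return 0.9571 is below 1).
Deviating from 56 to 0 saves 56 points but forfeits the deviator's share of the drop in the group account: 6.7/7 × 56 = 53.60.
So the deviation gain is 56 − 53.60 = 2.40, and the fine must be at least 2.40 points to wipe it out.

2.40 points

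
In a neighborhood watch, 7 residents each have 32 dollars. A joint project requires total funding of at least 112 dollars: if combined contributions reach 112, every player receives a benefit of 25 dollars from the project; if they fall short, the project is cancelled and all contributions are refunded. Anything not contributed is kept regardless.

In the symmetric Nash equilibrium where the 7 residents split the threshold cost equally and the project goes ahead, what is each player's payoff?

41 dollars

Equal share of the threshold: 112/7 = 16.
At this profile no one gains by cutting their contribution: any cut drops the total below 112, the project is cancelled, contributions are refunded, and the deviator ends with 32, which is less than 32 − 16 + 25 = 41. Contributing more than 16 just wastes the excess. So contributing exactly 16 is a best response.
Each player's payoff: 32 − 16 + 25 = 41.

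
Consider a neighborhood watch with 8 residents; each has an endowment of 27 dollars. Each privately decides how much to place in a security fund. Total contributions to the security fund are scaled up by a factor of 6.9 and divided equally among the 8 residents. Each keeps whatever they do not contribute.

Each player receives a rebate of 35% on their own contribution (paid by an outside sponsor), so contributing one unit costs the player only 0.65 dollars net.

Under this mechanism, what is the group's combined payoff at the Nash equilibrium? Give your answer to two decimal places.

1566.00 dollars

With the mechanism, a contributed unit returns (6.9/8) / 0.65 = 1.3269 per unit of net cost to the contributor — now above 1 — so contributing fully is weakly dominant for every player.
At the Nash equilibrium everyone contributes 27. Group total payoff = 8 × (27 × 0.35 + 6.9 × 27) = 1566.00.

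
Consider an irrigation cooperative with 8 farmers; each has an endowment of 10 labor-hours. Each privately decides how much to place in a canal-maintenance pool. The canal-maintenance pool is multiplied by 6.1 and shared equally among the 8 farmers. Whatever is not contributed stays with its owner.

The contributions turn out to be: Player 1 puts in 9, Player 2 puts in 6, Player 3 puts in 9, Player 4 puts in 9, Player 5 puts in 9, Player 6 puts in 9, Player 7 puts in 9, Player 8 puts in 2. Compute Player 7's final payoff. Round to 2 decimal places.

48.28 labor-hours

Total contributed: 9 + 6 + 9 + 9 + 9 + 9 + 9 + 2 = 62.
Each receives 6.1 × 62 / 8 = 47.28 from the canal-maintenance pool.
Player 7 keeps 10 − 9 = 1, so Player 7's payoff is 1 + 47.28 = 48.28.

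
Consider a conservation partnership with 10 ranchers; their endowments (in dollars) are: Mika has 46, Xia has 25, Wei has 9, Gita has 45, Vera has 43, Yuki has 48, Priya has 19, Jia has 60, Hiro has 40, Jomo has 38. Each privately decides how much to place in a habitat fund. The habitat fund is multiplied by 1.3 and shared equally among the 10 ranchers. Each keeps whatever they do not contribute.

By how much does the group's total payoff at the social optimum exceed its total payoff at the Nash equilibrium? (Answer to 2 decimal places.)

The private return per contributed unit is 1.3/10 = 0.1300 < 1 for every player regardless of endowment, so the Nash equilibrium is zero contribution and the group total is Σ E_j = 46 + 25 + 9 + 45 + 43 + 48 + 19 + 60 + 40 + 38 = 373.
Each contributed unit returns 1.300 to the group, so the social optimum is full contribution by everyone: group total = 1.300 × 373 = 484.90.
Efficiency loss = (1.300 − 1) × 373 = 111.90.

111.90 dollars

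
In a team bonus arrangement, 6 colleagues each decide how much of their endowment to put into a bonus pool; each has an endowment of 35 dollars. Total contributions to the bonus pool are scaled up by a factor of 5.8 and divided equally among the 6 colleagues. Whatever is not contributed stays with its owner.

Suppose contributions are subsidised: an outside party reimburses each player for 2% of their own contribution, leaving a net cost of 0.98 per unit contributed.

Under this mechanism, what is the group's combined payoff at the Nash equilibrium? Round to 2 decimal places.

210.00 dollars

Even with the mechanism, each unit contributed returns only (5.8/6) / 0.98 = 0.9864 per unit of net cost, so contributing nothing is still dominant.
Everyone keeps their endowment and the group total is 6 × 35 = 210.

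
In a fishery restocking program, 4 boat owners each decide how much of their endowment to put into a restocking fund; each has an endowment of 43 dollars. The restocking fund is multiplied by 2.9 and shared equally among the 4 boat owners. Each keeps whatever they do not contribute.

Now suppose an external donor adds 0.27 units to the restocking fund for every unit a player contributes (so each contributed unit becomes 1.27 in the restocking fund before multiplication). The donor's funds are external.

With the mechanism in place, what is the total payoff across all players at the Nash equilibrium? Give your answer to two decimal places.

With the mechanism, a contributed unit returns 2.9 × 1.27 / 4 = 0.9208 per unit of net cost — still below 1 — so contributing 0 remains dominant for every player.
Everyone keeps their endowment and the group total is 4 × 43 = 172.

172.00 dollars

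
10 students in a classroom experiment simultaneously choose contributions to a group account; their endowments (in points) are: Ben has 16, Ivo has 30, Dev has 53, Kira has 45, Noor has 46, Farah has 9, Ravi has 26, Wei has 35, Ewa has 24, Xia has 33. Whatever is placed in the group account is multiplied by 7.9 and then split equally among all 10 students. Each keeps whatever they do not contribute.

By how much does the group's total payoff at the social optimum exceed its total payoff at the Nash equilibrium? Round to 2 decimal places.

2187.30 points

The private return per contributed unit is 7.9/10 = 0.7900 < 1 for every player regardless of endowment, so the Nash equilibrium is zero contribution and the group total is Σ E_j = 16 + 30 + 53 + 45 + 46 + 9 + 26 + 35 + 24 + 33 = 317.
Each contributed unit returns 7.900 to the group, so the social optimum is full contribution by everyone: group total = 7.900 × 317 = 2504.30.
Efficiency loss = (7.900 − 1) × 317 = 2187.30.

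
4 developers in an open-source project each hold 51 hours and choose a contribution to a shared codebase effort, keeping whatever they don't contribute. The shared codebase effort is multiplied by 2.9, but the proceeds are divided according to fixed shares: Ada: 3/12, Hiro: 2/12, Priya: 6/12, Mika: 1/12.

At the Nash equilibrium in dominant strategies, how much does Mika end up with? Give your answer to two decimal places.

63.33 hours

Each unit j contributes comes back to j as 2.9 × (j's share), so j prefers to contribute only if that share exceeds 1/2.9 = 0.3448; otherwise keeping the unit dominates.
Only Priya (6/12) clears that bar, contributing 51; the remaining 3 contribute 0. Total contributed: 51.
Mika keeps 51 and receives 2.9 × 51 × 1/12 = 12.33 from the shared codebase effort, for a payoff of 63.33.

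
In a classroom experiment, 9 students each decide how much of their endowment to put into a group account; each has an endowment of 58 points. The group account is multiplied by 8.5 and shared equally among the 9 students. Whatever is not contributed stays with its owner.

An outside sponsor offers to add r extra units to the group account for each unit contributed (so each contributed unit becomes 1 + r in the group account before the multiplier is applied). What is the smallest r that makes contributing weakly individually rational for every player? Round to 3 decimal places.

With matching at rate r, one contributed unit becomes (1 + r) in the group account and returns 8.5 × (1 + r) / 9 to the contributor.
Setting this equal to 1: 1 + r = 9/8.5 = 1.0588.
So the minimum matching rate is r = 1.0588 − 1 = 0.059.

0.059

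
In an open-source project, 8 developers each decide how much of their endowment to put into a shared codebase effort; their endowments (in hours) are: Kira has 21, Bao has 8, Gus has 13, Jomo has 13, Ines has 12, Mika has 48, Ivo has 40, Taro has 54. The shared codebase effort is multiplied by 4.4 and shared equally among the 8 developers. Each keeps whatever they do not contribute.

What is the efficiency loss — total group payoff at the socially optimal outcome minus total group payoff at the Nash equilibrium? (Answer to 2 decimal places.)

710.60 hours

The private return per contributed unit is 4.4/8 = 0.5500 < 1 for every player regardless of endowment, so the Nash equilibrium is zero contribution and the group total is Σ E_j = 21 + 8 + 13 + 13 + 12 + 48 + 40 + 54 = 209.
Each contributed unit returns 4.400 to the group, so the social optimum is full contribution by everyone: group total = 4.400 × 209 = 919.60.
Efficiency loss = (4.400 − 1) × 209 = 710.60.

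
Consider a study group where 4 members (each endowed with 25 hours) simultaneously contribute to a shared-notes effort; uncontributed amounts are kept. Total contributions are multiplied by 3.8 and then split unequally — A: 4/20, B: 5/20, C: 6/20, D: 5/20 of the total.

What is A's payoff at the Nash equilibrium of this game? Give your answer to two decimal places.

A player with share s gets back 3.8·s per unit contributed, so full contribution is dominant for anyone with s > 1/3.8 = 0.2632 and zero contribution is dominant for anyone below.
The only share above 0.2632 is C's 6/20, contributing 25; the remaining 3 contribute 0. Total contributed: 25.
A keeps 25 and receives 3.8 × 25 × 4/20 = 19.00 from the shared-notes effort, for a payoff of 44.00.

44.00 hours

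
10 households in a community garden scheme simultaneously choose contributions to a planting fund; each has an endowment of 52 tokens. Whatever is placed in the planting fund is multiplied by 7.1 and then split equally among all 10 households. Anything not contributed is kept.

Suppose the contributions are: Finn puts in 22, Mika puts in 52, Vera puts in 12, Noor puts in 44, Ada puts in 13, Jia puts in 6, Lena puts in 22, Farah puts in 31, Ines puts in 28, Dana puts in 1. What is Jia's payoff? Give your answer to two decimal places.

Total contributed: 22 + 52 + 12 + 44 + 13 + 6 + 22 + 31 + 28 + 1 = 231.
Each receives 7.1 × 231 / 10 = 164.01 from the planting fund.
Jia keeps 52 − 6 = 46, so Jia's payoff is 46 + 164.01 = 210.01.

210.01 tokens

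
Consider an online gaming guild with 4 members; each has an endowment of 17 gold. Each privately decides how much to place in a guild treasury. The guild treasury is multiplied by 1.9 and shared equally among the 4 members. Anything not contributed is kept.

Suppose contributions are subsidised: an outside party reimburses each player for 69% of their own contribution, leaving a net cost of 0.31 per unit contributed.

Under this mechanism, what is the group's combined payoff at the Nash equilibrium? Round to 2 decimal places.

Under the mechanism each unit contributed yields (1.9/4) / 0.31 = 1.5323 back to its contributor per unit of net cost, which exceeds 1, making full contribution the dominant choice for everyone.
So the Nash equilibrium is full contribution by all 4; the group earns 4 × (17 × 0.69 + 1.9 × 17) = 176.12.

176.12 gold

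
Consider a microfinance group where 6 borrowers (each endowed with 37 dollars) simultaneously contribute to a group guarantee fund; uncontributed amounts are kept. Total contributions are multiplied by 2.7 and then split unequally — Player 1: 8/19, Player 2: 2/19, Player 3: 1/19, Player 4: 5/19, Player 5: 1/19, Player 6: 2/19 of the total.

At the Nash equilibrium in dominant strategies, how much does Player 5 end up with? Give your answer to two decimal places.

42.26 dollars

Player j's private return per contributed unit is 2.7 × (j's share). Contributing is weakly dominant for j when that share is at least 1/2.7 = 0.3704, and contributing 0 is dominant otherwise.
The only share above 0.3704 is Player 1's 8/19, contributing 37; the remaining 5 contribute 0. Total contributed: 37.
Player 5 keeps 37 and receives 2.7 × 37 × 1/19 = 5.26 from the group guarantee fund, for a payoff of 42.26.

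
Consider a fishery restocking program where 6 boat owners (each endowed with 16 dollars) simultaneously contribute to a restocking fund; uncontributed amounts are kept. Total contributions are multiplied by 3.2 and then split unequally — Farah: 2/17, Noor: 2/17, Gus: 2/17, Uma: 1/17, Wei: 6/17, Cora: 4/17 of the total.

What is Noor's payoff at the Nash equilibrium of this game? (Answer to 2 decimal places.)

A player with share s gets back 3.2·s per unit contributed, so full contribution is dominant for anyone with s > 1/3.2 = 0.3125 and zero contribution is dominant for anyone below.
Wei alone (share 6/17) is above the threshold, contributing 16; the remaining 5 contribute 0. Total contributed: 16.
Noor keeps 16 and receives 3.2 × 16 × 2/17 = 6.02 from the restocking fund, for a payoff of 22.02.

22.02 dollars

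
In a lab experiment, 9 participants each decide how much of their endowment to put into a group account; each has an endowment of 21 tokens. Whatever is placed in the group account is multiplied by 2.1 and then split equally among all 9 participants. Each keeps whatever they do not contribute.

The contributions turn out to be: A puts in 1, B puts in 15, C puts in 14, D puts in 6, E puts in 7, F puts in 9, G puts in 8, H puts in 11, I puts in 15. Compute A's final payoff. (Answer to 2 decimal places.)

Total contributed: 1 + 15 + 14 + 6 + 7 + 9 + 8 + 11 + 15 = 86.
Each receives 2.1 × 86 / 9 = 20.07 from the group account.
A keeps 21 − 1 = 20, so A's payoff is 20 + 20.07 = 40.07.

40.07 tokens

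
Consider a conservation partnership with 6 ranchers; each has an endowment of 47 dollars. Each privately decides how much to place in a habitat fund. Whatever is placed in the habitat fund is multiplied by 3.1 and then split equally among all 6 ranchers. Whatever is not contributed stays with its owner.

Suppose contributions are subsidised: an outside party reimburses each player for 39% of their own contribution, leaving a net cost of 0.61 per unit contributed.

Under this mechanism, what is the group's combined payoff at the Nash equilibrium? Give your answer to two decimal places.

The effective private return is (3.1/6) / 0.61 = 0.8470, which is still under 1, so the mechanism doesn't change anyone's dominant strategy: zero contribution.
At the Nash equilibrium no one contributes; group total payoff = 6 × 47 = 282.

282.00 dollars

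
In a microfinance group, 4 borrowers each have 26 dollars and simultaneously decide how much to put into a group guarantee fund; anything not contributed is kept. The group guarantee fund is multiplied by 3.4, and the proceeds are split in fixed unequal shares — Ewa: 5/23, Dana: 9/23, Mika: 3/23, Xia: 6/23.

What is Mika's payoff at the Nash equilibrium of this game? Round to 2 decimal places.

37.53 dollars

For player j, contributing a unit is worthwhile iff 3.4 × (j's share) ≥ 1, i.e. iff j's share is at least 0.2941.
Dana alone (share 9/23) is above the threshold, contributing 26; the remaining 3 contribute 0. Total contributed: 26.
Mika keeps 26 and receives 3.4 × 26 × 3/23 = 11.53 from the group guarantee fund, for a payoff of 37.53.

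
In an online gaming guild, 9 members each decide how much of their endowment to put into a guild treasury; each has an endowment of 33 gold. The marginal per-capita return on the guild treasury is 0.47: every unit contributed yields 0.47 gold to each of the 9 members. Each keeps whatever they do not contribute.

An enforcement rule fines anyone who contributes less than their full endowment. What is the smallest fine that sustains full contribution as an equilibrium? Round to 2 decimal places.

17.49 gold

Given the others contribute fully, the best deviation is to contribute 0 (any partial contribution still incurs the fine and gives up units whose private return 0.47 is below 1).
Deviating from 33 to 0 saves 33 gold but forfeits the deviator's share of the drop in the guild treasury: 0.47 × 33 = 15.51.
So the deviation gain is 33 − 15.51 = 17.49, and the fine must be at least 17.49 gold to wipe it out.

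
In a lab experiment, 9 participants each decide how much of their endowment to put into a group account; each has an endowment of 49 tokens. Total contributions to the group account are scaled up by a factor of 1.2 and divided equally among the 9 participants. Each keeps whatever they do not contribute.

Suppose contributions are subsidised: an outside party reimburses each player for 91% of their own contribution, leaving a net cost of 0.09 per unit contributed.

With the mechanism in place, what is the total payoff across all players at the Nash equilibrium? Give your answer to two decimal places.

930.51 tokens

The effective private return per unit is now (1.2/9) / 0.09 = 1.4815 > 1, so every player's dominant strategy flips to full contribution.
At the Nash equilibrium everyone contributes 49. Group total payoff = 9 × (49 × 0.91 + 1.2 × 49) = 930.51.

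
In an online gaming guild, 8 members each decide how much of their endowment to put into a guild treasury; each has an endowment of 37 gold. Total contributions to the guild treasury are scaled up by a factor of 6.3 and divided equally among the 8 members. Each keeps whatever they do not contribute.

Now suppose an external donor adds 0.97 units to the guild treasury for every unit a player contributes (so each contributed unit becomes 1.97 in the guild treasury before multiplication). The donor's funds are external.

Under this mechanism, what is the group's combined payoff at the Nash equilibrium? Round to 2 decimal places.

3673.66 gold

With the mechanism, a contributed unit returns 6.3 × 1.97 / 8 = 1.5514 per unit of net cost to the contributor — now above 1 — so contributing fully is weakly dominant for every player.
So the Nash equilibrium is full contribution by all 8; the group earns 6.3 × 1.97 × 296 = 3673.66.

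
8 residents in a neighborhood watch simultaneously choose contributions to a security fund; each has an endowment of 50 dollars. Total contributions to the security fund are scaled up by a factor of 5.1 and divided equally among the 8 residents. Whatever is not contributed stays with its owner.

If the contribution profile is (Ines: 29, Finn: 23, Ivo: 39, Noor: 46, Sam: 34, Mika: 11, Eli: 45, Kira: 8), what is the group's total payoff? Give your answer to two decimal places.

1363.50 dollars

Total contributed: 29 + 23 + 39 + 46 + 34 + 11 + 45 + 8 = 235; total kept: 8 × 50 − 235 = 165.
The security fund pays out 5.1 × 235 = 1198.50 in aggregate.
Group total = 165 + 1198.50 = 1363.50.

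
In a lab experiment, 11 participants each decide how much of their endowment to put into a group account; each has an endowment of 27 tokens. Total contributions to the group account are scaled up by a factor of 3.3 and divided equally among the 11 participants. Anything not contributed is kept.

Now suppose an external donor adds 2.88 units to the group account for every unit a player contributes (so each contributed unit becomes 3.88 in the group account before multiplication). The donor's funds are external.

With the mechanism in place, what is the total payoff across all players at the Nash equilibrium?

3802.79 tokens

Under the mechanism each unit contributed yields 3.3 × 3.88 / 11 = 1.1640 back to its contributor per unit of net cost, which exceeds 1, making full contribution the dominant choice for everyone.
At the Nash equilibrium everyone contributes 27. Group total payoff = 3.3 × 3.88 × 297 = 3802.79.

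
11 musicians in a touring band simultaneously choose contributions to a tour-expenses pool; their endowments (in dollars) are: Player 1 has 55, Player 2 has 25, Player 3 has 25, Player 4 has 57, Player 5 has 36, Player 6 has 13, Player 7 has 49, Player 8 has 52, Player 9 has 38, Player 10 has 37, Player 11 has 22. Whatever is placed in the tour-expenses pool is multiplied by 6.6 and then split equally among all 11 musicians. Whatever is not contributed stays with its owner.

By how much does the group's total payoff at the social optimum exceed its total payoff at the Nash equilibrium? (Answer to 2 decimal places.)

The private return per contributed unit is 6.6/11 = 0.6000 < 1 for every player regardless of endowment, so the Nash equilibrium is zero contribution and the group total is Σ E_j = 55 + 25 + 25 + 57 + 36 + 13 + 49 + 52 + 38 + 37 + 22 = 409.
Each contributed unit returns 6.600 to the group, so the social optimum is full contribution by everyone: group total = 6.600 × 409 = 2699.40.
Efficiency loss = (6.600 − 1) × 409 = 2290.40.

2290.40 dollars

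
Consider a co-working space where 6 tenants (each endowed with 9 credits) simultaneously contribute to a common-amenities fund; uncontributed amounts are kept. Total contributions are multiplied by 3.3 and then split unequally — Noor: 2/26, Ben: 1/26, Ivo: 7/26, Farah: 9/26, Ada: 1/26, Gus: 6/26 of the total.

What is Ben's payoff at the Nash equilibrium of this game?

A player with share s gets back 3.3·s per unit contributed, so full contribution is dominant for anyone with s > 1/3.3 = 0.3030 and zero contribution is dominant for anyone below.
The only share above 0.3030 is Farah's 9/26, contributing 9; the remaining 5 contribute 0. Total contributed: 9.
Ben keeps 9 and receives 3.3 × 9 × 1/26 = 1.14 from the common-amenities fund, for a payoff of 10.14.

10.14 credits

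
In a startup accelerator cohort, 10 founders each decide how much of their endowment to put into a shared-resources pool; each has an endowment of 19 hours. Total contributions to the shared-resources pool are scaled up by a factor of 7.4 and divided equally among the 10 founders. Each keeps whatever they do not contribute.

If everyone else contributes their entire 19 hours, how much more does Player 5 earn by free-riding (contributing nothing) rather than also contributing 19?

4.94 hours

Switching from a contribution of 19 to 0 lets Player 5 keep an extra 19 hours, but lowers the shared-resources pool by 19, which costs Player 5 their own share of that drop: 7.4/10 × 19 = 14.06.
Net gain = 19 − 14.06 = 4.94. The private return per contributed unit (0.7400) is below 1, so free-riding is indeed the best response regardless of what the others do.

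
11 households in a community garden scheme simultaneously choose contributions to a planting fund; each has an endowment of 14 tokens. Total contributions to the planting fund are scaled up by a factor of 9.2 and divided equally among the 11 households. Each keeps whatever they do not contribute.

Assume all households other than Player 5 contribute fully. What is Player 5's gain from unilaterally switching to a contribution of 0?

Switching from a contribution of 14 to 0 lets Player 5 keep an extra 14 tokens, but lowers the planting fund by 14, which costs Player 5 their own share of that drop: 9.2/11 × 14 = 11.71.
Net gain = 14 − 11.71 = 2.29. The private return per contributed unit (0.8364) is below 1, so free-riding is indeed the best response regardless of what the others do.

2.29 tokens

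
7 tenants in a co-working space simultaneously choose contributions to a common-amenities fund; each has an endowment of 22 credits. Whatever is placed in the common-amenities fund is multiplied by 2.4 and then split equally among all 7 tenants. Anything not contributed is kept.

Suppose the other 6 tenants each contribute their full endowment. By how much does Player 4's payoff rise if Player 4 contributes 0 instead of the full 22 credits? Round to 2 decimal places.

Switching from a contribution of 22 to 0 lets Player 4 keep an extra 22 credits, but lowers the common-amenities fund by 22, which costs Player 4 their own share of that drop: 2.4/7 × 22 = 7.54.
Net gain = 22 − 7.54 = 14.46. The private return per contributed unit (0.3429) is below 1, so free-riding is indeed the best response regardless of what the others do.

14.46 credits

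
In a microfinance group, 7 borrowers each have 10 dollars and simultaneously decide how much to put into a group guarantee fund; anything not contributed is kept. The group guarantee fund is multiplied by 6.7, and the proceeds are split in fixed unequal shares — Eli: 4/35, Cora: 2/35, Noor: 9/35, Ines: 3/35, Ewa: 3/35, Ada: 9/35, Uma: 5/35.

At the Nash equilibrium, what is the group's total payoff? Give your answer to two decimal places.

Each unit j contributes comes back to j as 6.7 × (j's share), so j prefers to contribute only if that share exceeds 1/6.7 = 0.1493; otherwise keeping the unit dominates.
Noor and Ada clear that bar, contributing 10 each; the remaining 5 contribute 0. Total contributed: 20.
The group guarantee fund pays out 6.7 × 20 = 134.00 in total (split across the unequal shares, but the aggregate is all that matters for the group sum).
The 5 free-riders keep 10 each, adding 50. Group total = 50 + 134.00 = 184.00.

184.00 dollars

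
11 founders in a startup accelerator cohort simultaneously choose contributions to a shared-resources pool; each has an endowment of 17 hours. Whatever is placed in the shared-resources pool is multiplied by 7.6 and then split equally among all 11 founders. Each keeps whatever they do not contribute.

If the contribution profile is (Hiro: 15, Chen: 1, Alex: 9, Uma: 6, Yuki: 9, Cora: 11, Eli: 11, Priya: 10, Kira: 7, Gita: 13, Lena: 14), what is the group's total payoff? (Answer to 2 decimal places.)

Total contributed: 15 + 1 + 9 + 6 + 9 + 11 + 11 + 10 + 7 + 13 + 14 = 106; total kept: 11 × 17 − 106 = 81.
The shared-resources pool pays out 7.6 × 106 = 805.60 in aggregate.
Group total = 81 + 805.60 = 886.60.

886.60 hours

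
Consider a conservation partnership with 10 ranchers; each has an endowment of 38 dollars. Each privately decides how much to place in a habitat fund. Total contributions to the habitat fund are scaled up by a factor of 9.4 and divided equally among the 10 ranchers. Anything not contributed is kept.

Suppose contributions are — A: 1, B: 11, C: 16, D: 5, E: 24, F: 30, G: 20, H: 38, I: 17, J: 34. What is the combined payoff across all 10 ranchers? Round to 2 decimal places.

2026.40 dollars

Total contributed: 1 + 11 + 16 + 5 + 24 + 30 + 20 + 38 + 17 + 34 = 196; total kept: 10 × 38 − 196 = 184.
The habitat fund pays out 9.4 × 196 = 1842.40 in aggregate.
Group total = 184 + 1842.40 = 2026.40.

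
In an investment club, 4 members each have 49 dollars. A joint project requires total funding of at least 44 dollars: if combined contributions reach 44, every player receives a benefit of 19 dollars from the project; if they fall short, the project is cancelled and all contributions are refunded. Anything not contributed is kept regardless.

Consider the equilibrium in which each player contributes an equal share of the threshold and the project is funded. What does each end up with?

57 dollars

Equal share of the threshold: 44/4 = 11.
At this profile no one gains by cutting their contribution: any cut drops the total below 44, the project is cancelled, contributions are refunded, and the deviator ends with 49, which is less than 49 − 11 + 19 = 57. Contributing more than 11 just wastes the excess. So contributing exactly 11 is a best response.
Each player's payoff: 49 − 11 + 19 = 57.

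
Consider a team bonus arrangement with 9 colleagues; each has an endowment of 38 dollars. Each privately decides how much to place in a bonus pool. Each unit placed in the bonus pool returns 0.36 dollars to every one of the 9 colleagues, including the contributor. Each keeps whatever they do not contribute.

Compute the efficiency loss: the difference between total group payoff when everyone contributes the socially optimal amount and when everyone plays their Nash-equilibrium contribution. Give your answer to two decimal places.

766.08 dollars

The private return per contributed unit is 0.36 < 1, so contributing 0 is dominant for every player. At the Nash equilibrium everyone keeps their 38, and the group total is 9 × 38 = 342.
Each contributed unit returns 3.240 to the group as a whole (0.36 to each of 9 players), which exceeds 1, so the social optimum is full contribution: group total = 3.240 × 342 = 1108.08.
Efficiency loss = 1108.08 − 342 = 766.08.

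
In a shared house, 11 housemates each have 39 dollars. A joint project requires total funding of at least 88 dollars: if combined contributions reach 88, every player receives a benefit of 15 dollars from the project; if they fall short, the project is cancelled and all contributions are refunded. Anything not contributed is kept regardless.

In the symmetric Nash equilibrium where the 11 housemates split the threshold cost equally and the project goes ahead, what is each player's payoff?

Equal share of the threshold: 88/11 = 8.
At this profile no one gains by cutting their contribution: any cut drops the total below 88, the project is cancelled, contributions are refunded, and the deviator ends with 39, which is less than 39 − 8 + 15 = 46. Contributing more than 8 just wastes the excess. So contributing exactly 8 is a best response.
Each player's payoff: 39 − 8 + 15 = 46.

46 dollars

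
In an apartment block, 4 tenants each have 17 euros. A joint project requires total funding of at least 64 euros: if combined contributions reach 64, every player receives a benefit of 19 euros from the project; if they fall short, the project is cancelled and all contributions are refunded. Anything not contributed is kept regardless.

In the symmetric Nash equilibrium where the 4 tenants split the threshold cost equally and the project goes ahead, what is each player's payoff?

Equal share of the threshold: 64/4 = 16.
At this profile no one gains by cutting their contribution: any cut drops the total below 64, the project is cancelled, contributions are refunded, and the deviator ends with 17, which is less than 17 − 16 + 19 = 20. Contributing more than 16 just wastes the excess. So contributing exactly 16 is a best response.
Each player's payoff: 17 − 16 + 19 = 20.

20 euros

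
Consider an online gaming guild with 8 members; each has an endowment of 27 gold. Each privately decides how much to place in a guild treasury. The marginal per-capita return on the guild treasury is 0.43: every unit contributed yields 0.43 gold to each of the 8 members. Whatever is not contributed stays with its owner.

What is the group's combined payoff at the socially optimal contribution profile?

Each contributed unit returns 3.440 to the group as a whole (0.43 to each of 8 players), which exceeds 1, so the social optimum is full contribution: group total = 3.440 × 216 = 743.04.

743.04 gold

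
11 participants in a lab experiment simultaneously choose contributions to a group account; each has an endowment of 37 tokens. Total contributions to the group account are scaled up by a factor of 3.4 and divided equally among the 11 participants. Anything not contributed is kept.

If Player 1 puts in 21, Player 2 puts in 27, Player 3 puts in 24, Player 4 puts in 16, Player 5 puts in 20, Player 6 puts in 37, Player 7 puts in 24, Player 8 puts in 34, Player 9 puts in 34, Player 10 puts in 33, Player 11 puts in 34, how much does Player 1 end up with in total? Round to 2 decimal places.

Total contributed: 21 + 27 + 24 + 16 + 20 + 37 + 24 + 34 + 34 + 33 + 34 = 304.
Each receives 3.4 × 304 / 11 = 93.96 from the group account.
Player 1 keeps 37 − 21 = 16, so Player 1's payoff is 16 + 93.96 = 109.96.

109.96 tokens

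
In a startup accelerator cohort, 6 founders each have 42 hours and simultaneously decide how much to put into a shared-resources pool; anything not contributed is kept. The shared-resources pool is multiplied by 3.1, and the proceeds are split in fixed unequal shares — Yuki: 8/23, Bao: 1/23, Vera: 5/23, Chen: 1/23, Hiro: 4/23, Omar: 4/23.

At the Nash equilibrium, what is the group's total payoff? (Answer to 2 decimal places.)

340.20 hours

For player j, contributing a unit is worthwhile iff 3.1 × (j's share) ≥ 1, i.e. iff j's share is at least 0.3226.
Only Yuki (8/23) clears that bar, contributing 42; the remaining 5 contribute 0. Total contributed: 42.
The shared-resources pool pays out 3.1 × 42 = 130.20 in total (split across the unequal shares, but the aggregate is all that matters for the group sum).
The 5 free-riders keep 42 each, adding 210. Group total = 210 + 130.20 = 340.20.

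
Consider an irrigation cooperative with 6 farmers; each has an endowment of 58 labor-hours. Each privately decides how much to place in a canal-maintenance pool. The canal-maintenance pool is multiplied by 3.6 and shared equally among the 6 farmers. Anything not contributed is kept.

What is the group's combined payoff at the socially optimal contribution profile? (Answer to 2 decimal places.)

Each contributed unit returns 3.600 to the group as a whole (0.6000 to each of 6 players), which exceeds 1, so the social optimum is full contribution: group total = 3.600 × 348 = 1252.80.

1252.80 labor-hours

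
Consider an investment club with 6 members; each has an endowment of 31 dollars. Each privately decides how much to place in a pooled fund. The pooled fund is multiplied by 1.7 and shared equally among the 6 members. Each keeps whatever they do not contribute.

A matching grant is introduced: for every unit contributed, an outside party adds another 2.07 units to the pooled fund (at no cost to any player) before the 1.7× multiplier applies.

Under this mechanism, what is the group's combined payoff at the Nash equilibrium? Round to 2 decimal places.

186.00 dollars

The effective private return is 1.7 × 3.07 / 6 = 0.8698, which is still under 1, so the mechanism doesn't change anyone's dominant strategy: zero contribution.
Everyone keeps their endowment and the group total is 6 × 31 = 186.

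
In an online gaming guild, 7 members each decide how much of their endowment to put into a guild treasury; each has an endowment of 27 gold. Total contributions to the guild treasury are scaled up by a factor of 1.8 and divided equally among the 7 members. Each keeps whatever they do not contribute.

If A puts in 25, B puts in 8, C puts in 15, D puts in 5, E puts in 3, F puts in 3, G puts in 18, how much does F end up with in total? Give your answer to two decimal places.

43.80 gold

Total contributed: 25 + 8 + 15 + 5 + 3 + 3 + 18 = 77.
Each receives 1.8 × 77 / 7 = 19.80 from the guild treasury.
F keeps 27 − 3 = 24, so F's payoff is 24 + 19.80 = 43.80.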